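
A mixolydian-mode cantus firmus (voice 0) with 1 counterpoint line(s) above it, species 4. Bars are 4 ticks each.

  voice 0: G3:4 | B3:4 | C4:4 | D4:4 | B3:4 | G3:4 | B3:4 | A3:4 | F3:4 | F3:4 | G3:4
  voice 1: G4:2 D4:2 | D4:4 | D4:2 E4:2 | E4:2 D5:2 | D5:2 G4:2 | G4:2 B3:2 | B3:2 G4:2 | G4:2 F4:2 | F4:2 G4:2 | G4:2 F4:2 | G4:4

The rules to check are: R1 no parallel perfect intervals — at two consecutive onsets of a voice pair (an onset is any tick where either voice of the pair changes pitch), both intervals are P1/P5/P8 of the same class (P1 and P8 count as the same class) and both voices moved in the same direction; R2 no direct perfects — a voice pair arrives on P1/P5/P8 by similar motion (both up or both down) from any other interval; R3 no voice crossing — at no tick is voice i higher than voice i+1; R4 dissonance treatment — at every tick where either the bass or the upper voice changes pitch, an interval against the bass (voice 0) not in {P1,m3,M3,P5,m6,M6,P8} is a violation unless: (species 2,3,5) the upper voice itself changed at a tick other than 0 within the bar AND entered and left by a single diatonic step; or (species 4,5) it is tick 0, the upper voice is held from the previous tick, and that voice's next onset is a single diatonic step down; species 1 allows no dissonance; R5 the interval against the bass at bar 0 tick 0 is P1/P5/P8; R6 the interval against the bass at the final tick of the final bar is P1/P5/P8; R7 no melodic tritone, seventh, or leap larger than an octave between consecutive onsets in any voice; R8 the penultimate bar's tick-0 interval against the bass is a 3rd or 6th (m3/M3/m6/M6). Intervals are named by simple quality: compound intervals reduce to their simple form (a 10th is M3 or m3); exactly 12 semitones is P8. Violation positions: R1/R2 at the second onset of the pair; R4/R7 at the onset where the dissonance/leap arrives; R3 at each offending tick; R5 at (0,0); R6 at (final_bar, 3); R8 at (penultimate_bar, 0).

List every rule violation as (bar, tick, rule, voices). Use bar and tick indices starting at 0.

(2, 0, R4, (0, 1))
(3, 0, R4, (0, 1))
(3, 2, R7, (1,))
(8, 2, R4, (0, 1))
(9, 0, R8, (0, 1))
(10, 0, R1, (0, 1))

bar 0: v0=G3 v1=G4 downbeat P8
bar 1: v0=B3 v1=D4 downbeat m3
bar 2: v0=C4 v1=D4 downbeat M2
bar 3: v0=D4 v1=E4 downbeat M2
bar 4: v0=B3 v1=D5 downbeat m3
bar 5: v0=G3 v1=G4 downbeat P8
bar 6: v0=B3 v1=B3 downbeat P1
bar 7: v0=A3 v1=G4 downbeat m7
bar 8: v0=F3 v1=F4 downbeat P8
bar 9: v0=F3 v1=G4 downbeat M2
bar 10: v0=G3 v1=G4 downbeat P8
  -> R4 @ bar 2 tick 0 v(0, 1): C4/D4 M2 untreated
  -> R4 @ bar 3 tick 0 v(0, 1): D4/E4 M2 untreated
  -> R7 @ bar 3 tick 2 v(1,): E4->D5 leap 10st
  -> R4 @ bar 8 tick 2 v(0, 1): F3/G4 M2 untreated
  -> R8 @ bar 9 tick 0 v(0, 1): penult M2 not 3rd/6th
  -> R1 @ bar 10 tick 0 v(0, 1): F3/F4 P8 -> G3/G4 P8 similar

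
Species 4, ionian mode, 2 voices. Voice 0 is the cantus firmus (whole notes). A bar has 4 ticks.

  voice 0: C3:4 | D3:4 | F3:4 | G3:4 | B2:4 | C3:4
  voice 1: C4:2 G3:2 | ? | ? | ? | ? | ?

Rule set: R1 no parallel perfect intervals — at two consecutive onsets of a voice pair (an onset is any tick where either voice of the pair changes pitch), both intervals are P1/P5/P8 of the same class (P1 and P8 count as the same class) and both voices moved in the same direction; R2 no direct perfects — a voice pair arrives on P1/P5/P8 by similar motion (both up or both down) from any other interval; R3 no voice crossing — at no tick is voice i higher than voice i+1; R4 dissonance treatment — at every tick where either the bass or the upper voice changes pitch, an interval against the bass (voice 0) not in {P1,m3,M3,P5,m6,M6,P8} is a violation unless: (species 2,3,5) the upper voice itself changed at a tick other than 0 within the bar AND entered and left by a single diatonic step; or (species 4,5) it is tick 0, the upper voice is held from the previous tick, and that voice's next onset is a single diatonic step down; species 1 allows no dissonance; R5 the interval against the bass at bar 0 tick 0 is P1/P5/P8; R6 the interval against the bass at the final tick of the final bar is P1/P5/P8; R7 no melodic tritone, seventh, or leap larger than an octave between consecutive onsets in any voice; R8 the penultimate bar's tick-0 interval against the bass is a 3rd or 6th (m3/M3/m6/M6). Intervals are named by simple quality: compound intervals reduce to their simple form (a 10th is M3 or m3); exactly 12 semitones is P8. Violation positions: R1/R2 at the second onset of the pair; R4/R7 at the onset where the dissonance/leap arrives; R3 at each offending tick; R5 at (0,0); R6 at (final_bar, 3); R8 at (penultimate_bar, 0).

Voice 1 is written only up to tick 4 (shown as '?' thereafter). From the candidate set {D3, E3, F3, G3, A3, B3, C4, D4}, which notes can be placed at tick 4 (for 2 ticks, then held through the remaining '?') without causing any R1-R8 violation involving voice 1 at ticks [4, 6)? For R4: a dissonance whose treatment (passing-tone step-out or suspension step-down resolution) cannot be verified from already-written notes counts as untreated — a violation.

{B3, D3, F3}

D3: legal
E3: violates R4
F3: legal
G3: violates R4
A3: violates R1
B3: legal
C4: violates R4
D4: violates R2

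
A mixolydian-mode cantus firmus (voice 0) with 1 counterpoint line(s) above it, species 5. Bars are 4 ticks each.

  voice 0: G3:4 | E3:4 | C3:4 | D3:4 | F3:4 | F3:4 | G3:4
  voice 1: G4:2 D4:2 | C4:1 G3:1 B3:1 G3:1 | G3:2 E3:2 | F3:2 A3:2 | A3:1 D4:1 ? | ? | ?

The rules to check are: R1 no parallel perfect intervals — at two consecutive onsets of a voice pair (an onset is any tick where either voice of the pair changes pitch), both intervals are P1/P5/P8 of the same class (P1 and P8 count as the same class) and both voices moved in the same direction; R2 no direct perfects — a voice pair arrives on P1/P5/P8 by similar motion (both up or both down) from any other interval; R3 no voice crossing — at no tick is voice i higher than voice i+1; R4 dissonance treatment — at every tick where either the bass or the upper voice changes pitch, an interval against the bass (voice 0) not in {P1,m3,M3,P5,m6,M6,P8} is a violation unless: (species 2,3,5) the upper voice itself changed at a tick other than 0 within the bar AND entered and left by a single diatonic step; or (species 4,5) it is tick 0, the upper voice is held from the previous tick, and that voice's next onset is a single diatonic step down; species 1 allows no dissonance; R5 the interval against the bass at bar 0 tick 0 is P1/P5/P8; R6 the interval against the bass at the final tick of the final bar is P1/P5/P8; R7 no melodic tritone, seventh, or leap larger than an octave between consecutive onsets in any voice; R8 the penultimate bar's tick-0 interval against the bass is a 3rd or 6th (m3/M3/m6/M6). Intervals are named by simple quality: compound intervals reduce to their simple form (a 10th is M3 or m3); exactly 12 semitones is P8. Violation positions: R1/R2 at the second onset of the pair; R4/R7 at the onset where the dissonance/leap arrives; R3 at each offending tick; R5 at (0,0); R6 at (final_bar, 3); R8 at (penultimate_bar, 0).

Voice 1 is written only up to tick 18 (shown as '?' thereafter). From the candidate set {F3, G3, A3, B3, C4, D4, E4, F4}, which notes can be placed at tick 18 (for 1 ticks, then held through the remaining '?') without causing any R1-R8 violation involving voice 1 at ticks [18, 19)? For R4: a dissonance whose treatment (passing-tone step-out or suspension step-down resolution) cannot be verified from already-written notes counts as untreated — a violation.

{A3, C4, D4, F3, F4}

F3: legal
G3: violates R4
A3: legal
B3: violates R4
C4: legal
D4: legal
E4: violates R4
F4: legal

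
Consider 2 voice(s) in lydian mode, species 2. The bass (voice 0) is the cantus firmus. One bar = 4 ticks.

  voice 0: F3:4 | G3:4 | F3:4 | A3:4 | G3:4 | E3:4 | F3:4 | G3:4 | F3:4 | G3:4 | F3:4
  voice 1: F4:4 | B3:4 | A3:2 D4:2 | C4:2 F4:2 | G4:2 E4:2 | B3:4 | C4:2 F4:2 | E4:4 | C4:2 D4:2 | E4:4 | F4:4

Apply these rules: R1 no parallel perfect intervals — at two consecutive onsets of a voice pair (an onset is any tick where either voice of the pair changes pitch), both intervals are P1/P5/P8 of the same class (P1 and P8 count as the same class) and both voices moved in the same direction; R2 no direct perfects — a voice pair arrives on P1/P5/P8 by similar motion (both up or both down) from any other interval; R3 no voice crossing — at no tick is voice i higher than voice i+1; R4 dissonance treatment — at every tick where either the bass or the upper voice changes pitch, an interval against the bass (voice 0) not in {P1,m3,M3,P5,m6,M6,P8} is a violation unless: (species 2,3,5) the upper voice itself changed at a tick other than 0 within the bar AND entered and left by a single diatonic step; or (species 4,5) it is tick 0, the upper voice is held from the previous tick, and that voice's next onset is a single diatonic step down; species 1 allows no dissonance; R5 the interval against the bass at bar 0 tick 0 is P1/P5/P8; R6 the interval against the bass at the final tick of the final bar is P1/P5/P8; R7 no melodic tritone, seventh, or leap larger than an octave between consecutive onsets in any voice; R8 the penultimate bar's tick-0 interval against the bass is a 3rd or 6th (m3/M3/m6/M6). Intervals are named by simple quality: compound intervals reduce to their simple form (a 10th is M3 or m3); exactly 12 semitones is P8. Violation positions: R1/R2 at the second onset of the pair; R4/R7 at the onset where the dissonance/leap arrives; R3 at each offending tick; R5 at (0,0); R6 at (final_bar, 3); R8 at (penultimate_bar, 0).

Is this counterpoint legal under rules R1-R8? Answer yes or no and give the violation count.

bar 0: v0=F3 v1=F4 (P8)
bar 1: v0=G3 v1=B3 (M3)
bar 2: v0=F3 v1=A3 (M3)
bar 3: v0=A3 v1=C4 (m3)
bar 4: v0=G3 v1=G4 (P8)
bar 5: v0=E3 v1=B3 (P5)
bar 6: v0=F3 v1=C4 (P5)
bar 7: v0=G3 v1=E4 (M6)
bar 8: v0=F3 v1=C4 (P5)
bar 9: v0=G3 v1=E4 (M6)
bar 10: v0=F3 v1=F4 (P8)
  R7 @ bar1.0: F4->B3 leap 6st
  R2 @ bar5.0: G3/E4 M6 -> E3/B3 P5 similar
  R1 @ bar6.0: E3/B3 P5 -> F3/C4 P5 similar
  R2 @ bar8.0: G3/E4 M6 -> F3/C4 P5 similar

No (4 violations)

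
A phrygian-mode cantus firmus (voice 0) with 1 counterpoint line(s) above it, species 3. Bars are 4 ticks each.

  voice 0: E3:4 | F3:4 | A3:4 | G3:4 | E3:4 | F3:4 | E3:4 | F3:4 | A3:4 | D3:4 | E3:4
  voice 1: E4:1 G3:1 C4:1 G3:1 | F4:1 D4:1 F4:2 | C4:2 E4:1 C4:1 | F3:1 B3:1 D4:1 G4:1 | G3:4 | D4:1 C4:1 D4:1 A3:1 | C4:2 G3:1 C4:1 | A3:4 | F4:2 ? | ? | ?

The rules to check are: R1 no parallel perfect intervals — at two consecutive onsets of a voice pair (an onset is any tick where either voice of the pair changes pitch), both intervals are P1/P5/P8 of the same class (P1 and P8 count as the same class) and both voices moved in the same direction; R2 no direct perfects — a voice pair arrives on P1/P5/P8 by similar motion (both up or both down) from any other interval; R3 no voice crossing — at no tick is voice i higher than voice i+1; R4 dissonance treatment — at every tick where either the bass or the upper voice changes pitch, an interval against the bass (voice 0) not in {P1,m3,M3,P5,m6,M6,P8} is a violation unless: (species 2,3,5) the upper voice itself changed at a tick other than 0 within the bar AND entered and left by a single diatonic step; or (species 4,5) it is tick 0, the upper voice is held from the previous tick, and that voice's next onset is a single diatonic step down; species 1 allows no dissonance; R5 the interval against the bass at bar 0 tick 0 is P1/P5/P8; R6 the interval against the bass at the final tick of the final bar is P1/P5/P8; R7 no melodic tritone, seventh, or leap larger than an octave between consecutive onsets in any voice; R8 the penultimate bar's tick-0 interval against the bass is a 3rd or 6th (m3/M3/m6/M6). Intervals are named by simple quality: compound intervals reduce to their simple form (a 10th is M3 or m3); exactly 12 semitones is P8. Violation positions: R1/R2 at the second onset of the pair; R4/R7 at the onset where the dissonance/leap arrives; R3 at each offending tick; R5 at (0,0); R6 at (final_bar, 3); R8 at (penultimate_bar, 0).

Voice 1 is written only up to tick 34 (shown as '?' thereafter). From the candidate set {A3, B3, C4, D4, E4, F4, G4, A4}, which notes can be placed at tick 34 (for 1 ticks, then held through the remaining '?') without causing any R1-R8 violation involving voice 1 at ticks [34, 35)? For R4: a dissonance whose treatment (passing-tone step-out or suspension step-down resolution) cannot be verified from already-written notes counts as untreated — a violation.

{A3, A4, C4, E4, F4}

A3: legal
B3: violates R4,R7
C4: legal
D4: violates R4
E4: legal
F4: legal
G4: violates R4
A4: legal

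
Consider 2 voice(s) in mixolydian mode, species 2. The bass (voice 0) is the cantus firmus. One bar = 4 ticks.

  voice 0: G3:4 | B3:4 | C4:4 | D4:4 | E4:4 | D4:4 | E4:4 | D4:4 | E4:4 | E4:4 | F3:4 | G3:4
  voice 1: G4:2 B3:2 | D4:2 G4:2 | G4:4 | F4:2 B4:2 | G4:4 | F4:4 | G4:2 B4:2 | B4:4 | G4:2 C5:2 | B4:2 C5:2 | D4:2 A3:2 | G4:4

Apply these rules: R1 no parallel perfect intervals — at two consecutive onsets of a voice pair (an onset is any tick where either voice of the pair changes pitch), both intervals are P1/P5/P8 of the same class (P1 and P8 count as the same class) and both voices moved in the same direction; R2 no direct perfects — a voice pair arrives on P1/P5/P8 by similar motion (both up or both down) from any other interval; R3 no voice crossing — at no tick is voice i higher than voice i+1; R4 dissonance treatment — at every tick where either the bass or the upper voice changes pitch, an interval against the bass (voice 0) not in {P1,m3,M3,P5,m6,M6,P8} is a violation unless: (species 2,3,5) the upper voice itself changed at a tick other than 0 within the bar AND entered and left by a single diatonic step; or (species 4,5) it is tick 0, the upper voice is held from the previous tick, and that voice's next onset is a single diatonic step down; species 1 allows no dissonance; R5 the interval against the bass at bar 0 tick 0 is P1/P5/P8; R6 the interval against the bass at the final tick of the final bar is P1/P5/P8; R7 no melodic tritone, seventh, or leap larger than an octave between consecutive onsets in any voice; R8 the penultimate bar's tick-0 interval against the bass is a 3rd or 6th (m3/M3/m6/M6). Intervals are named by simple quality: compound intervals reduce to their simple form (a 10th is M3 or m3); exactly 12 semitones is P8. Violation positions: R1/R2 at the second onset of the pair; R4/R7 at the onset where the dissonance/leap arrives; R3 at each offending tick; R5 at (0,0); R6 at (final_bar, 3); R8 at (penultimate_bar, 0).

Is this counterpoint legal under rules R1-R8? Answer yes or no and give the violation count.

bar 0: v0=G3 v1=G4 (P8)
bar 1: v0=B3 v1=D4 (m3)
bar 2: v0=C4 v1=G4 (P5)
bar 3: v0=D4 v1=F4 (m3)
bar 4: v0=E4 v1=G4 (m3)
bar 5: v0=D4 v1=F4 (m3)
bar 6: v0=E4 v1=G4 (m3)
bar 7: v0=D4 v1=B4 (M6)
bar 8: v0=E4 v1=G4 (m3)
bar 9: v0=E4 v1=B4 (P5)
bar 10: v0=F3 v1=D4 (M6)
bar 11: v0=G3 v1=G4 (P8)
  R7 @ bar3.2: F4->B4 leap 6st
  R7 @ bar10.0: E4->F3 leap 11st
  R7 @ bar10.0: C5->D4 leap 10st
  R2 @ bar11.0: F3/A3 M3 -> G3/G4 P8 similar
  R7 @ bar11.0: A3->G4 leap 10st

No (5 violations)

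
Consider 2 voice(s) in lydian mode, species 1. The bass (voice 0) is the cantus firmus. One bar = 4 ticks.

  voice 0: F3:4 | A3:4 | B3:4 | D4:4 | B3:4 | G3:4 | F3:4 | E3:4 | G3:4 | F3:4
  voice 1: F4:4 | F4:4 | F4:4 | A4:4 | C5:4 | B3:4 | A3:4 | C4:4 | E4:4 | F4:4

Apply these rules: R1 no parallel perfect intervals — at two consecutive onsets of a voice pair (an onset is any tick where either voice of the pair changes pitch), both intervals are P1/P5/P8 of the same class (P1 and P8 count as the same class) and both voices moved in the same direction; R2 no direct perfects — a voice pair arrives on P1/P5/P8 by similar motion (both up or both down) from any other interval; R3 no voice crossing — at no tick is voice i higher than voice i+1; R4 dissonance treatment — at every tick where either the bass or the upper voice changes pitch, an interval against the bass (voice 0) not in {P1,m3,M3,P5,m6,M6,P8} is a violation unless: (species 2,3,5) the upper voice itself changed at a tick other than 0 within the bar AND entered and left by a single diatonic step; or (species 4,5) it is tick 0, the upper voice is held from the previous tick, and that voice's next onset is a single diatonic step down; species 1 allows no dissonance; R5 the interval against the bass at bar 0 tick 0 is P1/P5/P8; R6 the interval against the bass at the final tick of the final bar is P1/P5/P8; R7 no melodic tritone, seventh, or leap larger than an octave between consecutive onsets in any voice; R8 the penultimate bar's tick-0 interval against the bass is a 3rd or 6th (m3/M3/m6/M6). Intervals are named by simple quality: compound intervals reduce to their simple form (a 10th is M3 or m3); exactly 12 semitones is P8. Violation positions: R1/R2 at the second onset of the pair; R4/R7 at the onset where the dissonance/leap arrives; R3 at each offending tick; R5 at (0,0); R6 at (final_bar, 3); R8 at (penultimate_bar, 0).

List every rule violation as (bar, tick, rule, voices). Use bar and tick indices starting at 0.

bar 0: v0=F3 v1=F4 downbeat P8
bar 1: v0=A3 v1=F4 downbeat m6
bar 2: v0=B3 v1=F4 downbeat TT
bar 3: v0=D4 v1=A4 downbeat P5
bar 4: v0=B3 v1=C5 downbeat m2
bar 5: v0=G3 v1=B3 downbeat M3
bar 6: v0=F3 v1=A3 downbeat M3
bar 7: v0=E3 v1=C4 downbeat m6
bar 8: v0=G3 v1=E4 downbeat M6
bar 9: v0=F3 v1=F4 downbeat P8
  -> R4 @ bar 2 tick 0 v(0, 1): B3/F4 TT untreated
  -> R2 @ bar 3 tick 0 v(0, 1): B3/F4 TT -> D4/A4 P5 similar
  -> R4 @ bar 4 tick 0 v(0, 1): B3/C5 m2 untreated
  -> R7 @ bar 5 tick 0 v(1,): C5->B3 leap 13st

(2, 0, R4, (0, 1))
(3, 0, R2, (0, 1))
(4, 0, R4, (0, 1))
(5, 0, R7, (1,))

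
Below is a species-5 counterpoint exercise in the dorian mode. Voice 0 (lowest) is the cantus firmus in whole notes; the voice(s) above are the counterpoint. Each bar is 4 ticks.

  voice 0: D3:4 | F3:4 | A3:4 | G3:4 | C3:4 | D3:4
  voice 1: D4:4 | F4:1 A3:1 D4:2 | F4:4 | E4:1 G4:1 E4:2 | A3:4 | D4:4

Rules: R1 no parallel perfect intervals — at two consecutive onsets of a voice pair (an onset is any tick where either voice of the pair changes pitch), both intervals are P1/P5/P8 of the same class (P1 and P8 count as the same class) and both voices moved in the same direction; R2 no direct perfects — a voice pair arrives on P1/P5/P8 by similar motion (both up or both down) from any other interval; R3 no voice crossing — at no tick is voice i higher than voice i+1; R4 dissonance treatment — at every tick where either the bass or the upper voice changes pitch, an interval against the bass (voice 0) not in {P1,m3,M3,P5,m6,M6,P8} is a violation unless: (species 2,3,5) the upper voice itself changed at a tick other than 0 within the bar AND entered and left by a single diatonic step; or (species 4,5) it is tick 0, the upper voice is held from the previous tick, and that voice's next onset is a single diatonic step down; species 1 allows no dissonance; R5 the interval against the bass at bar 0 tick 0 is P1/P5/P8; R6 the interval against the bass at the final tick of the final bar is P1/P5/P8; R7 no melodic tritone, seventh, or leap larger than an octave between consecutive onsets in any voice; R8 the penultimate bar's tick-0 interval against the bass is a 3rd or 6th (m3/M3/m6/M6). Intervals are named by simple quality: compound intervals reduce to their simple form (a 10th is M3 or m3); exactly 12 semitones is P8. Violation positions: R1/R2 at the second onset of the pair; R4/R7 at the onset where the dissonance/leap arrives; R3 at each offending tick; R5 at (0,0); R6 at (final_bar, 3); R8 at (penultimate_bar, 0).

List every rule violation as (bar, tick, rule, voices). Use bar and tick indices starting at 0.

(1, 0, R1, (0, 1))
(5, 0, R2, (0, 1))

bar 0: v0=D3 v1=D4 downbeat P8
bar 1: v0=F3 v1=F4 downbeat P8
bar 2: v0=A3 v1=F4 downbeat m6
bar 3: v0=G3 v1=E4 downbeat M6
bar 4: v0=C3 v1=A3 downbeat M6
bar 5: v0=D3 v1=D4 downbeat P8
  -> R1 @ bar 1 tick 0 v(0, 1): D3/D4 P8 -> F3/F4 P8 similar
  -> R2 @ bar 5 tick 0 v(0, 1): C3/A3 M6 -> D3/D4 P8 similar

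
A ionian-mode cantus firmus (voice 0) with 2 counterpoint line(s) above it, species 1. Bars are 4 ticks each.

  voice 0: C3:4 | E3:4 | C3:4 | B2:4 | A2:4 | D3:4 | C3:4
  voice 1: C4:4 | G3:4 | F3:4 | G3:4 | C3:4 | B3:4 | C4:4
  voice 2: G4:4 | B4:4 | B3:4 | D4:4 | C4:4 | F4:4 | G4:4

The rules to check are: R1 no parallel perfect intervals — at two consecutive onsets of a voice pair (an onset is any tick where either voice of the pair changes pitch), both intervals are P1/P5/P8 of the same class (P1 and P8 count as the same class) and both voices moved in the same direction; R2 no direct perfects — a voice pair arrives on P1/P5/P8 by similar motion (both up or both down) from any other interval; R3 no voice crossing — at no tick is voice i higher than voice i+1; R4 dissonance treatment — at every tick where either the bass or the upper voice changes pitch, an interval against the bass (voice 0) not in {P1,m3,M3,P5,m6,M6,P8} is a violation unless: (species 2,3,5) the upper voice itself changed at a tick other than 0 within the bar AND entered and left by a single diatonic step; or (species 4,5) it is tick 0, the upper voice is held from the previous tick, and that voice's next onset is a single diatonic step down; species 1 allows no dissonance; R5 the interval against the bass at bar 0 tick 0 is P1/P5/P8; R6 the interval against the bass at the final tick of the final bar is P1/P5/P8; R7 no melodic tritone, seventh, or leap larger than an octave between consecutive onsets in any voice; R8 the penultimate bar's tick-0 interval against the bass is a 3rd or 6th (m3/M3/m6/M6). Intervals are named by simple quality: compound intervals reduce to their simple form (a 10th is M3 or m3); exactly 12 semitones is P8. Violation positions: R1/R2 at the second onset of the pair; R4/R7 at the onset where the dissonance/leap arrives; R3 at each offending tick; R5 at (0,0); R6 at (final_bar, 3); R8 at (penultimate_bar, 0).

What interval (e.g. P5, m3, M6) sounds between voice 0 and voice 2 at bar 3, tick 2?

voice 0=B2 voice 2=D4 -> m3

m3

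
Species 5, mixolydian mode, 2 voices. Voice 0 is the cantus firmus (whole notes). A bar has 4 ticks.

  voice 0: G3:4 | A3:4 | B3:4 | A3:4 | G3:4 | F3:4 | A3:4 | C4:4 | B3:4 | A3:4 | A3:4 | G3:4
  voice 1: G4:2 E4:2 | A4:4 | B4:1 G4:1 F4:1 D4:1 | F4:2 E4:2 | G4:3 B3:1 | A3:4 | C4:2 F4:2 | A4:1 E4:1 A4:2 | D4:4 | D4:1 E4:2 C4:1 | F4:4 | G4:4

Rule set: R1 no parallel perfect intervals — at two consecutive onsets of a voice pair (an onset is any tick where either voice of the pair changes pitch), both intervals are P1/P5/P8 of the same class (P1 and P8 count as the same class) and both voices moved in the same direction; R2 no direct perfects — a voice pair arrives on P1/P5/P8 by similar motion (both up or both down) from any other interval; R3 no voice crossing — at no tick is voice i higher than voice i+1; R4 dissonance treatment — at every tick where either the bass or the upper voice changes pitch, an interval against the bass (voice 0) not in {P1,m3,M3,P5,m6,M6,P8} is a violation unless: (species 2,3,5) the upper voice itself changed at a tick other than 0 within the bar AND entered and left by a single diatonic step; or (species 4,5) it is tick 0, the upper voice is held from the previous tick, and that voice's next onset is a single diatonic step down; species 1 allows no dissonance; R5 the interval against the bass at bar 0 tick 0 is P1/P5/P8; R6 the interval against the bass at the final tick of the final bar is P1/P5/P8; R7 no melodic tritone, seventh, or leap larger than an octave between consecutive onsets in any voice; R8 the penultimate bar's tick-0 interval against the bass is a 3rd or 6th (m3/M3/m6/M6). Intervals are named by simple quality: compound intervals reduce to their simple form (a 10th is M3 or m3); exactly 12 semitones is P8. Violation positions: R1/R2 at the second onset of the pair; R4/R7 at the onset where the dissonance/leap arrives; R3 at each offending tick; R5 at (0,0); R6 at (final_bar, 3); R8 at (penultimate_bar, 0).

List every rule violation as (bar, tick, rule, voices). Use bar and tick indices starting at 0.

bar 0: v0=G3 v1=G4 downbeat P8
bar 1: v0=A3 v1=A4 downbeat P8
bar 2: v0=B3 v1=B4 downbeat P8
bar 3: v0=A3 v1=F4 downbeat m6
bar 4: v0=G3 v1=G4 downbeat P8
bar 5: v0=F3 v1=A3 downbeat M3
bar 6: v0=A3 v1=C4 downbeat m3
bar 7: v0=C4 v1=A4 downbeat M6
bar 8: v0=B3 v1=D4 downbeat m3
bar 9: v0=A3 v1=D4 downbeat P4
bar 10: v0=A3 v1=F4 downbeat m6
bar 11: v0=G3 v1=G4 downbeat P8
  -> R2 @ bar 1 tick 0 v(0, 1): G3/E4 M6 -> A3/A4 P8 similar
  -> R1 @ bar 2 tick 0 v(0, 1): A3/A4 P8 -> B3/B4 P8 similar
  -> R4 @ bar 2 tick 2 v(0, 1): B3/F4 TT untreated
  -> R4 @ bar 9 tick 0 v(0, 1): A3/D4 P4 untreated

(1, 0, R2, (0, 1))
(2, 0, R1, (0, 1))
(2, 2, R4, (0, 1))
(9, 0, R4, (0, 1))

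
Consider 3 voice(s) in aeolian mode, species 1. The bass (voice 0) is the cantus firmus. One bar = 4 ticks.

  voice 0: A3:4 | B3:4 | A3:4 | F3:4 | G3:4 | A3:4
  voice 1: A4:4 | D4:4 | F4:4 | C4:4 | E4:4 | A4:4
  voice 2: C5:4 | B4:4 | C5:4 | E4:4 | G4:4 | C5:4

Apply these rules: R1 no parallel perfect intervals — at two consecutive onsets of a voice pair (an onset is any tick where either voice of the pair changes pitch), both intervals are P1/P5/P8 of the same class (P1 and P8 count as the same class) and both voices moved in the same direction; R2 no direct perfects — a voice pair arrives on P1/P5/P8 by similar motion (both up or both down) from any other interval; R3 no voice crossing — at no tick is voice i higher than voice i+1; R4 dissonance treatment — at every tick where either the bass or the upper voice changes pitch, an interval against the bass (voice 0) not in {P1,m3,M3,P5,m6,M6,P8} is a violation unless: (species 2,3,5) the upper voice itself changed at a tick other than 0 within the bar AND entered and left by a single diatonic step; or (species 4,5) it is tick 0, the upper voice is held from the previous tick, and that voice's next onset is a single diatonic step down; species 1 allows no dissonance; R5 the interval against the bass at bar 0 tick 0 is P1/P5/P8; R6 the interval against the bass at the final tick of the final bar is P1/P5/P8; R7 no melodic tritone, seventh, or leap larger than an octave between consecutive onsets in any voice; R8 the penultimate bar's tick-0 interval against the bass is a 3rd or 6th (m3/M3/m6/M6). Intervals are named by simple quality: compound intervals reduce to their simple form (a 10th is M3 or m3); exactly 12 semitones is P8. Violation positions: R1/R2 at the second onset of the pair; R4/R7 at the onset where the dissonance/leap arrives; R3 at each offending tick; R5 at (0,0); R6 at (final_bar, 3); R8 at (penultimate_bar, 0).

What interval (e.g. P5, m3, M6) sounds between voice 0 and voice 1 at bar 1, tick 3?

m3

voice 0=B3 voice 1=D4 -> m3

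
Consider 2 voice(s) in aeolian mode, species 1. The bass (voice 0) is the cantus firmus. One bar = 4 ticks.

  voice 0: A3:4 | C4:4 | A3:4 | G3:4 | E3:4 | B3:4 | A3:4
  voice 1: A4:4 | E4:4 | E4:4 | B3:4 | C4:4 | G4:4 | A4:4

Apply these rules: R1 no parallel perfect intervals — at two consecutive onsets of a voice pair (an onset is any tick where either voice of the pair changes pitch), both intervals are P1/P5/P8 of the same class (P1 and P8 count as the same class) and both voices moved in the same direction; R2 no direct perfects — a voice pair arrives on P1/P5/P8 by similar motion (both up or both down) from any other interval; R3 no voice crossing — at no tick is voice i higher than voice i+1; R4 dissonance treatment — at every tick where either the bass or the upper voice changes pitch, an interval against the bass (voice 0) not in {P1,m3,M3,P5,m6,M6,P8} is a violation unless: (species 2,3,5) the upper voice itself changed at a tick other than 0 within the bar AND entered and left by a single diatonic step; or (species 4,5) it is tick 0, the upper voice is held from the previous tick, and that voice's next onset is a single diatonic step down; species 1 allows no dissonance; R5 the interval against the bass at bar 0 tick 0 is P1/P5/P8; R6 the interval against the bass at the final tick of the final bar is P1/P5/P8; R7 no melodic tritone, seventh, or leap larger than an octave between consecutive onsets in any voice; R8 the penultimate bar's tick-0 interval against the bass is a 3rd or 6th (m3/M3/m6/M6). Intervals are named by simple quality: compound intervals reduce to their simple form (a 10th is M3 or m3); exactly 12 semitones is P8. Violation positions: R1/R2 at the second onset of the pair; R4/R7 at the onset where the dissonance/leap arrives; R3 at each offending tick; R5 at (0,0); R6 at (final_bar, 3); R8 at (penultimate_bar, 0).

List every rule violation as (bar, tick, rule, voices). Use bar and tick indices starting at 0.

No violations across 7 bars (A3..A3 vs A4..A4).

bar 0: v0=A3 v1=A4 downbeat P8
bar 1: v0=C4 v1=E4 downbeat M3
bar 2: v0=A3 v1=E4 downbeat P5
bar 3: v0=G3 v1=B3 downbeat M3
bar 4: v0=E3 v1=C4 downbeat m6
bar 5: v0=B3 v1=G4 downbeat m6
bar 6: v0=A3 v1=A4 downbeat P8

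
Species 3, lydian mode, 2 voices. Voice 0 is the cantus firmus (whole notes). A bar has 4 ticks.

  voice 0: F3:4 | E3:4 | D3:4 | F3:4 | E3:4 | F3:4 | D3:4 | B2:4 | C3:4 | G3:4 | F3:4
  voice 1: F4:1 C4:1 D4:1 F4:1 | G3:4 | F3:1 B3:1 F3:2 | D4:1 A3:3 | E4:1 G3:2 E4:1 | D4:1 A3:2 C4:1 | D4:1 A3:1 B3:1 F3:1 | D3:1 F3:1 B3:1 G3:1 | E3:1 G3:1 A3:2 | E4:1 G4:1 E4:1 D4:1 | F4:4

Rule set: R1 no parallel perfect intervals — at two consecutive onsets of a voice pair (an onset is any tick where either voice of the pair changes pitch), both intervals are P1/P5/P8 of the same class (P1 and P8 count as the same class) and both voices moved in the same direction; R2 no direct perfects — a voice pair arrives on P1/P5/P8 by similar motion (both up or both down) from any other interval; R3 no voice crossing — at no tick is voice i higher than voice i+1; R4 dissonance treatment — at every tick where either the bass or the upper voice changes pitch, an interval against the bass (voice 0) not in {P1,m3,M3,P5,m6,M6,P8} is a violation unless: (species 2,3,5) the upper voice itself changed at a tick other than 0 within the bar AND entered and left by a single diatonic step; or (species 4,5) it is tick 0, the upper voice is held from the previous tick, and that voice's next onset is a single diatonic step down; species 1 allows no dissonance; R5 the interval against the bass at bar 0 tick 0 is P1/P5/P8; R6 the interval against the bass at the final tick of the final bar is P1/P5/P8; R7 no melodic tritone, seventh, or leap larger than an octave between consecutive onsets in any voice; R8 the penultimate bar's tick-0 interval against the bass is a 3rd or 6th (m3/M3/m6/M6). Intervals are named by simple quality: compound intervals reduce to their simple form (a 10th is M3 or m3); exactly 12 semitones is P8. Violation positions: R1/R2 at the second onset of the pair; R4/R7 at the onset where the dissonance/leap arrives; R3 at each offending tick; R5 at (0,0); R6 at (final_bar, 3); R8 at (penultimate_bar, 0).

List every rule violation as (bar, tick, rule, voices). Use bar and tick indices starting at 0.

(1, 0, R7, (1,))
(2, 1, R7, (1,))
(2, 2, R7, (1,))
(6, 3, R7, (1,))
(7, 1, R4, (0, 1))
(7, 2, R7, (1,))

bar 0: v0=F3 v1=F4 downbeat P8
bar 1: v0=E3 v1=G3 downbeat m3
bar 2: v0=D3 v1=F3 downbeat m3
bar 3: v0=F3 v1=D4 downbeat M6
bar 4: v0=E3 v1=E4 downbeat P8
bar 5: v0=F3 v1=D4 downbeat M6
bar 6: v0=D3 v1=D4 downbeat P8
bar 7: v0=B2 v1=D3 downbeat m3
bar 8: v0=C3 v1=E3 downbeat M3
bar 9: v0=G3 v1=E4 downbeat M6
bar 10: v0=F3 v1=F4 downbeat P8
  -> R7 @ bar 1 tick 0 v(1,): F4->G3 leap 10st
  -> R7 @ bar 2 tick 1 v(1,): F3->B3 leap 6st
  -> R7 @ bar 2 tick 2 v(1,): B3->F3 leap 6st
  -> R7 @ bar 6 tick 3 v(1,): B3->F3 leap 6st
  -> R4 @ bar 7 tick 1 v(0, 1): B2/F3 TT untreated
  -> R7 @ bar 7 tick 2 v(1,): F3->B3 leap 6st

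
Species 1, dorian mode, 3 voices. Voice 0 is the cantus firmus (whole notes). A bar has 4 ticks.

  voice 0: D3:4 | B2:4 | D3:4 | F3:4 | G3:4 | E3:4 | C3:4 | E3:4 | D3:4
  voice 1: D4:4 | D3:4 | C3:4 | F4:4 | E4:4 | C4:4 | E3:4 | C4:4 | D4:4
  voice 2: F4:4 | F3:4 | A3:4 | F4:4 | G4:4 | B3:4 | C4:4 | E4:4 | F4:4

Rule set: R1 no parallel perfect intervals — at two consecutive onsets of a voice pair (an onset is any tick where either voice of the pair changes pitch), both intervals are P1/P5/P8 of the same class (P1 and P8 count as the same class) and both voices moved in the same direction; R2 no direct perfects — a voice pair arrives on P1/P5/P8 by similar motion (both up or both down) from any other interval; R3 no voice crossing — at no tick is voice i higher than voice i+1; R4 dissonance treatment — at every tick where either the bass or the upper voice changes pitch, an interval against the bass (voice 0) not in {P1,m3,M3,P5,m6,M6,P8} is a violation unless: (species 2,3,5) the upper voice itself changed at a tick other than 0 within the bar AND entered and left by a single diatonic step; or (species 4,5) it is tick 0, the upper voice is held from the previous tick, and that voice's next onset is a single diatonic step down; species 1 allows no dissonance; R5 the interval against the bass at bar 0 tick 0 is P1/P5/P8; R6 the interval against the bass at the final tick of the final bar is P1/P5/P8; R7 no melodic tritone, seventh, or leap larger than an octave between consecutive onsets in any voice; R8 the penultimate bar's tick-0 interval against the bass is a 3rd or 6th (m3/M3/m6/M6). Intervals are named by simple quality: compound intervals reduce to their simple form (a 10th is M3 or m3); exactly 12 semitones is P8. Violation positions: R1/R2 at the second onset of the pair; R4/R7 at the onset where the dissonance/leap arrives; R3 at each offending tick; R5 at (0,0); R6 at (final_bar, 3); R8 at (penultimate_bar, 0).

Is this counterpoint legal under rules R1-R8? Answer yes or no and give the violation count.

No (21 violations)

bar 0: v0=D3 v1=D4 v2=F4 (m3)
bar 1: v0=B2 v1=D3 v2=F3 (TT)
bar 2: v0=D3 v1=C3 v2=A3 (P5)
bar 3: v0=F3 v1=F4 v2=F4 (P8)
bar 4: v0=G3 v1=E4 v2=G4 (P8)
bar 5: v0=E3 v1=C4 v2=B3 (P5)
bar 6: v0=C3 v1=E3 v2=C4 (P8)
bar 7: v0=E3 v1=C4 v2=E4 (P8)
bar 8: v0=D3 v1=D4 v2=F4 (m3)
  R5 @ bar0.0: opens on m3
  R4 @ bar1.0: B2/F3 TT untreated
  R2 @ bar2.0: B2/F3 TT -> D3/A3 P5 similar
  R3 @ bar2.0: D3 above C3
  R4 @ bar2.0: D3/C3 M2 untreated
  R3 @ bar2.1: D3 above C3
  R3 @ bar2.2: D3 above C3
  R3 @ bar2.3: D3 above C3
  R2 @ bar3.0: D3/C3 M2 -> F3/F4 P8 similar
  R2 @ bar3.0: D3/A3 P5 -> F3/F4 P8 similar
  R2 @ bar3.0: C3/A3 M6 -> F4/F4 P1 similar
  R7 @ bar3.0: C3->F4 leap 17st
  R1 @ bar4.0: F3/F4 P8 -> G3/G4 P8 similar
  R2 @ bar5.0: G3/G4 P8 -> E3/B3 P5 similar
  R3 @ bar5.0: C4 above B3
  R3 @ bar5.1: C4 above B3
  R3 @ bar5.2: C4 above B3
  R3 @ bar5.3: C4 above B3
  R1 @ bar7.0: C3/C4 P8 -> E3/E4 P8 similar
  R8 @ bar7.0: penult P8 not 3rd/6th
  R6 @ bar8.3: closes on m3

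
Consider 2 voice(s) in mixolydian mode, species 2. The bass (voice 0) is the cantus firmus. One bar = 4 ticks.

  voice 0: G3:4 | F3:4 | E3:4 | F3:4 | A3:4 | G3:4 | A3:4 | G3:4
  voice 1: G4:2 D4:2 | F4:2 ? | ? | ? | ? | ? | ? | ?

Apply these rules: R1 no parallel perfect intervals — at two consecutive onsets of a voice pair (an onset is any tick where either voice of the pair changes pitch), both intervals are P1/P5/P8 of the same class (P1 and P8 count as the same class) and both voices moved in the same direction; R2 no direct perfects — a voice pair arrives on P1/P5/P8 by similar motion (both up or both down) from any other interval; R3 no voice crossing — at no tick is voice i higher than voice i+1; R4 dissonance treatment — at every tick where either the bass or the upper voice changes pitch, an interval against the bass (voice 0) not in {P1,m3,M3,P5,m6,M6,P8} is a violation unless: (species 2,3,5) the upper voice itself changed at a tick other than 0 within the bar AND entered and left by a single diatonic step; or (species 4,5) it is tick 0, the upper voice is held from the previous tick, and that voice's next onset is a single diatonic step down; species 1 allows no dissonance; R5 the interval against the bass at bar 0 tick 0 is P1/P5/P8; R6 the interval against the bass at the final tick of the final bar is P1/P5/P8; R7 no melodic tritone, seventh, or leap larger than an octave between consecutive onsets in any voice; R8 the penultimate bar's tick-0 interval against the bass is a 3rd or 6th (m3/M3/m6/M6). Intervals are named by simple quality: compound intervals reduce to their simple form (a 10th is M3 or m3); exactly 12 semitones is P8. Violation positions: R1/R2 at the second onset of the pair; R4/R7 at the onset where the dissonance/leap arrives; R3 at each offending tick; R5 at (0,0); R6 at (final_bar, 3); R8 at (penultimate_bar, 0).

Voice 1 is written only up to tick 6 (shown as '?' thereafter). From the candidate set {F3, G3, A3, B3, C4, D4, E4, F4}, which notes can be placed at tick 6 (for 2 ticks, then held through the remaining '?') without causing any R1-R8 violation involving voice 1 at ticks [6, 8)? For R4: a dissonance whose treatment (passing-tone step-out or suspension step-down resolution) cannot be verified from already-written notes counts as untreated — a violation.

{A3, C4, D4, F3, F4}

F3: legal
G3: violates R4,R7
A3: legal
B3: violates R4,R7
C4: legal
D4: legal
E4: violates R4
F4: legal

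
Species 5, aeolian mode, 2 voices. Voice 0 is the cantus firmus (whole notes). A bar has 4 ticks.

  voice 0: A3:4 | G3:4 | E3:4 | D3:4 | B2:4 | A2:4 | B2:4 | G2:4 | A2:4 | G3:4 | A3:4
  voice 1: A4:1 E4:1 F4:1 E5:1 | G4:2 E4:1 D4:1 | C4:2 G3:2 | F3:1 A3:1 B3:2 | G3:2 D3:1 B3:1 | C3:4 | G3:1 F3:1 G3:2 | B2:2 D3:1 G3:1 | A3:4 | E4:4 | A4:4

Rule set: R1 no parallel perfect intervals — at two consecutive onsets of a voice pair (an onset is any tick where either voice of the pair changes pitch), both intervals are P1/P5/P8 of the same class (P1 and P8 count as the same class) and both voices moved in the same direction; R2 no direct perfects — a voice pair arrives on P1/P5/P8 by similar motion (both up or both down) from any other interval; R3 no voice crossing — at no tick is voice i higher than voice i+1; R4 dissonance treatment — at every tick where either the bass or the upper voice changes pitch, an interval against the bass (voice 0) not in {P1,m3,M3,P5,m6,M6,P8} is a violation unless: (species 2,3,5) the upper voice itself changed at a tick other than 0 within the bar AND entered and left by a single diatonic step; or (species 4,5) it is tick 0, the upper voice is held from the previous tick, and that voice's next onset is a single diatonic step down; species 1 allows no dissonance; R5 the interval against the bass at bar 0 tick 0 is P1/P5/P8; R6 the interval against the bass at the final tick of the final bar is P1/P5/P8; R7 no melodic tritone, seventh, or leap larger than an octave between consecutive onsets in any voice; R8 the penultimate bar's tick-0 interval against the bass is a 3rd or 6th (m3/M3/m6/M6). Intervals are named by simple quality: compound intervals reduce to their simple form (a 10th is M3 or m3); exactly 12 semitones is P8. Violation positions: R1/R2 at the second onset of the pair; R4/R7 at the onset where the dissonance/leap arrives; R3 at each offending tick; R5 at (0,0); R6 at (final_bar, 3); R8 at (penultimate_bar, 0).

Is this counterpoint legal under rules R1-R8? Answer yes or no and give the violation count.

bar 0: v0=A3 v1=A4 (P8)
bar 1: v0=G3 v1=G4 (P8)
bar 2: v0=E3 v1=C4 (m6)
bar 3: v0=D3 v1=F3 (m3)
bar 4: v0=B2 v1=G3 (m6)
bar 5: v0=A2 v1=C3 (m3)
bar 6: v0=B2 v1=G3 (m6)
bar 7: v0=G2 v1=B2 (M3)
bar 8: v0=A2 v1=A3 (P8)
bar 9: v0=G3 v1=E4 (M6)
bar 10: v0=A3 v1=A4 (P8)
  R7 @ bar0.3: F4->E5 leap 11st
  R2 @ bar1.0: A3/E5 P5 -> G3/G4 P8 similar
  R7 @ bar5.0: B3->C3 leap 11st
  R1 @ bar8.0: G2/G3 P8 -> A2/A3 P8 similar
  R7 @ bar9.0: A2->G3 leap 10st
  R2 @ bar10.0: G3/E4 M6 -> A3/A4 P8 similar

No (6 violations)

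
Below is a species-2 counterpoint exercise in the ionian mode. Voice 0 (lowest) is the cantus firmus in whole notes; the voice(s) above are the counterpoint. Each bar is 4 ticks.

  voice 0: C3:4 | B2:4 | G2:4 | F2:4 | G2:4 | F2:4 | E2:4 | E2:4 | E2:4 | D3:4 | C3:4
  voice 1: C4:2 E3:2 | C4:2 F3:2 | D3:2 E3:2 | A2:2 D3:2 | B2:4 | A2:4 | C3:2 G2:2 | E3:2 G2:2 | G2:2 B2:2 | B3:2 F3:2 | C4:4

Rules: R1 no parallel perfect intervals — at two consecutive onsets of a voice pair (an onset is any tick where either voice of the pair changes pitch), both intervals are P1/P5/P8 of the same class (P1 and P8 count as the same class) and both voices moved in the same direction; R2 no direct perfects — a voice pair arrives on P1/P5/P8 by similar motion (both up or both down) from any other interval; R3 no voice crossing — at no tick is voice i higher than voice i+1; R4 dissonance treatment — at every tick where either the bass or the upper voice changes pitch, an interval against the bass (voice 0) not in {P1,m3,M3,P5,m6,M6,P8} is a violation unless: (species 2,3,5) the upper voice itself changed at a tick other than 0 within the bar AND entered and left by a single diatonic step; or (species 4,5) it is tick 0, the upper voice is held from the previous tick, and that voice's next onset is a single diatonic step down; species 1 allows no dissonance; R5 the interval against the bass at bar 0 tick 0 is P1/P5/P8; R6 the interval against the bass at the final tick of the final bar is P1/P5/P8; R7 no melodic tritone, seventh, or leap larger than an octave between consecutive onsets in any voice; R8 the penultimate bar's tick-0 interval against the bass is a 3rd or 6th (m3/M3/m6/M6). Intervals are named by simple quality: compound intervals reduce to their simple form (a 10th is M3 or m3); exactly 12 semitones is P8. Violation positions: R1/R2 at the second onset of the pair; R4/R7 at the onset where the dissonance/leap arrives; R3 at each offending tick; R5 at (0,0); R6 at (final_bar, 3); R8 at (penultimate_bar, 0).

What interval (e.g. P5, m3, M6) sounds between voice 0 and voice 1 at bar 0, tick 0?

voice 0=C3 voice 1=C4 -> P8

P8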